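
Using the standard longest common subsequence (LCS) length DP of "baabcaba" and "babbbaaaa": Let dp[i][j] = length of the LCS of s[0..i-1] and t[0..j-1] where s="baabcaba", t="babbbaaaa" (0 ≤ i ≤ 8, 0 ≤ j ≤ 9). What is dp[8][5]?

4

   ''  b  a  b  b  b  a  a  a  a
''  0  0  0  0  0  0  0  0  0  0
 b  0  1  1  1  1  1  1  1  1  1
 a  0  1  2  2  2  2  2  2  2  2
 a  0  1  2  2  2  2  3  3  3  3
 b  0  1  2  3  3  3  3  3  3  3
 c  0  1  2  3  3  3  3  3  3  3
 a  0  1  2  3  3  3  4  4  4  4
 b  0  1  2  3  4  4  4  4  4  4
 a  0  1  2  3  4  4  5  5  5  5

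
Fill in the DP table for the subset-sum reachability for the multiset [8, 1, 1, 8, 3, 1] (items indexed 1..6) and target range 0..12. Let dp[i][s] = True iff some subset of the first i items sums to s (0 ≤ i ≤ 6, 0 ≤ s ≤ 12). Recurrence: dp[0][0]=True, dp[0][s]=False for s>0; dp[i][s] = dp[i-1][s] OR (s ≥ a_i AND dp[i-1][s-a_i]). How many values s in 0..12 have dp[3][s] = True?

6

i\s   0   1   2   3   4   5   6   7   8   9  10  11  12
  0   T   F   F   F   F   F   F   F   F   F   F   F   F
  1   T   F   F   F   F   F   F   F   T   F   F   F   F
  2   T   T   F   F   F   F   F   F   T   T   F   F   F
  3   T   T   T   F   F   F   F   F   T   T   T   F   F
  4   T   T   T   F   F   F   F   F   T   T   T   F   F
  5   T   T   T   T   T   T   F   F   T   T   T   T   T
  6   T   T   T   T   T   T   T   F   T   T   T   T   T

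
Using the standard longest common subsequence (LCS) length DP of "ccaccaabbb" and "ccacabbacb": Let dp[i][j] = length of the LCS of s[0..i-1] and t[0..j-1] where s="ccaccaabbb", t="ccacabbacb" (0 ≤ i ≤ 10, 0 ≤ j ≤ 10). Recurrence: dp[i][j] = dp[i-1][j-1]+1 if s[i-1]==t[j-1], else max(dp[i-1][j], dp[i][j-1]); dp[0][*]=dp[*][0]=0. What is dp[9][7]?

   ''  c  c  a  c  a  b  b  a  c  b
''  0  0  0  0  0  0  0  0  0  0  0
 c  0  1  1  1  1  1  1  1  1  1  1
 c  0  1  2  2  2  2  2  2  2  2  2
 a  0  1  2  3  3  3  3  3  3  3  3
 c  0  1  2  3  4  4  4  4  4  4  4
 c  0  1  2  3  4  4  4  4  4  5  5
 a  0  1  2  3  4  5  5  5  5  5  5
 a  0  1  2  3  4  5  5  5  6  6  6
 b  0  1  2  3  4  5  6  6  6  6  7
 b  0  1  2  3  4  5  6  7  7  7  7
 b  0  1  2  3  4  5  6  7  7  7  8

7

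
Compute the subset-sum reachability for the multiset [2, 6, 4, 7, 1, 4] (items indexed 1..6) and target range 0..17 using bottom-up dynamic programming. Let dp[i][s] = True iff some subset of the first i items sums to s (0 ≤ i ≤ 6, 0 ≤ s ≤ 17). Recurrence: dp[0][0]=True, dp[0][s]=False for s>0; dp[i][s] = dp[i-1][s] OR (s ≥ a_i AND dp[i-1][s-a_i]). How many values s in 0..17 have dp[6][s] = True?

i\s   0   1   2   3   4   5   6   7   8   9  10  11  12  13  14  15  16  17
  0   T   F   F   F   F   F   F   F   F   F   F   F   F   F   F   F   F   F
  1   T   F   T   F   F   F   F   F   F   F   F   F   F   F   F   F   F   F
  2   T   F   T   F   F   F   T   F   T   F   F   F   F   F   F   F   F   F
  3   T   F   T   F   T   F   T   F   T   F   T   F   T   F   F   F   F   F
  4   T   F   T   F   T   F   T   T   T   T   T   T   T   T   F   T   F   T
  5   T   T   T   T   T   T   T   T   T   T   T   T   T   T   T   T   T   T
  6   T   T   T   T   T   T   T   T   T   T   T   T   T   T   T   T   T   T

18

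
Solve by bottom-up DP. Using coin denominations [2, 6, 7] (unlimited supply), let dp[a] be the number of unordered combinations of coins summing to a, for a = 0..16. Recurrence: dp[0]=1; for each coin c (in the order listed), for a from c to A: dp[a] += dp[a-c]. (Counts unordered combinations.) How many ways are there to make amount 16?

4

after  coin     0     1     2     3     4     5     6     7     8     9    10    11    12    13    14    15    16
          2     1     0     1     0     1     0     1     0     1     0     1     0     1     0     1     0     1
          6     1     0     1     0     1     0     2     0     2     0     2     0     3     0     3     0     3
          7     1     0     1     0     1     0     2     1     2     1     2     1     3     2     4     2     4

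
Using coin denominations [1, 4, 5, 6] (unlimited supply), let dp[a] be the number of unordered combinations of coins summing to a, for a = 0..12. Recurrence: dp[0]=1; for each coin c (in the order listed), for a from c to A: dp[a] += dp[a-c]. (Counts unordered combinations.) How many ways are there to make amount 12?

11

after  coin     0     1     2     3     4     5     6     7     8     9    10    11    12
          1     1     1     1     1     1     1     1     1     1     1     1     1     1
          4     1     1     1     1     2     2     2     2     3     3     3     3     4
          5     1     1     1     1     2     3     3     3     4     5     6     6     7
          6     1     1     1     1     2     3     4     4     5     6     8     9    11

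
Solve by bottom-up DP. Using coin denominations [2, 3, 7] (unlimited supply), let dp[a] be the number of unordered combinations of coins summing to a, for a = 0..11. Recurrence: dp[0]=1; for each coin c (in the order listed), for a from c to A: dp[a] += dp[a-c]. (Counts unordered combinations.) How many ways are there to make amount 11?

after  coin     0     1     2     3     4     5     6     7     8     9    10    11
          2     1     0     1     0     1     0     1     0     1     0     1     0
          3     1     0     1     1     1     1     2     1     2     2     2     2
          7     1     0     1     1     1     1     2     2     2     3     3     3

3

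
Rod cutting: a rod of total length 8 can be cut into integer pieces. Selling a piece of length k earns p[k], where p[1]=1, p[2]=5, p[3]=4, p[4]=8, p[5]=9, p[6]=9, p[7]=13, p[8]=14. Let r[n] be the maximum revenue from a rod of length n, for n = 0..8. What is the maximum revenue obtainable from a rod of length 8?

20

   n    0    1    2    3    4    5    6    7    8
r[n]    0    1    5    6   10   11   15   16   20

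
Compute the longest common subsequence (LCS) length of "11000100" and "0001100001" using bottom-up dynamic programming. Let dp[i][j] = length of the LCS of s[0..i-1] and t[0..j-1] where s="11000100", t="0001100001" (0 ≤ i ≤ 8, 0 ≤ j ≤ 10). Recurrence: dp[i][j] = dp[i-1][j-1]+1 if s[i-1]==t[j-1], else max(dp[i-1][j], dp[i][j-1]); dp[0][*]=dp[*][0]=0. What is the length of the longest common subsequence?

6

   ''  0  0  0  1  1  0  0  0  0  1
''  0  0  0  0  0  0  0  0  0  0  0
 1  0  0  0  0  1  1  1  1  1  1  1
 1  0  0  0  0  1  2  2  2  2  2  2
 0  0  1  1  1  1  2  3  3  3  3  3
 0  0  1  2  2  2  2  3  4  4  4  4
 0  0  1  2  3  3  3  3  4  5  5  5
 1  0  1  2  3  4  4  4  4  5  5  6
 0  0  1  2  3  4  4  5  5  5  6  6
 0  0  1  2  3  4  4  5  6  6  6  6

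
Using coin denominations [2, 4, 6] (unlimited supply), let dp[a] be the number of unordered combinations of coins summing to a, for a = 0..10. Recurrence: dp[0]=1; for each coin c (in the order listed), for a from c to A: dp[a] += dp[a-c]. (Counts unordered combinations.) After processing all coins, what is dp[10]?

after  coin     0     1     2     3     4     5     6     7     8     9    10
          2     1     0     1     0     1     0     1     0     1     0     1
          4     1     0     1     0     2     0     2     0     3     0     3
          6     1     0     1     0     2     0     3     0     4     0     5

5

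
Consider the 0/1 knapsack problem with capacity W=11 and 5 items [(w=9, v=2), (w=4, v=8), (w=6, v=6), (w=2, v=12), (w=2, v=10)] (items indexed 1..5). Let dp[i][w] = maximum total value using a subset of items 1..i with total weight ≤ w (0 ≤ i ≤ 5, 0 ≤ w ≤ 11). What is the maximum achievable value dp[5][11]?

i\w   0   1   2   3   4   5   6   7   8   9  10  11
  0   0   0   0   0   0   0   0   0   0   0   0   0
  1   0   0   0   0   0   0   0   0   0   2   2   2
  2   0   0   0   0   8   8   8   8   8   8   8   8
  3   0   0   0   0   8   8   8   8   8   8  14  14
  4   0   0  12  12  12  12  20  20  20  20  20  20
  5   0   0  12  12  22  22  22  22  30  30  30  30

30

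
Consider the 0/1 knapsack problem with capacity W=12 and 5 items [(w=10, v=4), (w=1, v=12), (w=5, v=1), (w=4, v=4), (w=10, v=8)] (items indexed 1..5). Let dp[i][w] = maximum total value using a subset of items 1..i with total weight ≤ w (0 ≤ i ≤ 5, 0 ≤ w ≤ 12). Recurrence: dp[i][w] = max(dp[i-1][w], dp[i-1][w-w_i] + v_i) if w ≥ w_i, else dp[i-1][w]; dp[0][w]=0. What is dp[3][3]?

12

i\w   0   1   2   3   4   5   6   7   8   9  10  11  12
  0   0   0   0   0   0   0   0   0   0   0   0   0   0
  1   0   0   0   0   0   0   0   0   0   0   4   4   4
  2   0  12  12  12  12  12  12  12  12  12  12  16  16
  3   0  12  12  12  12  12  13  13  13  13  13  16  16
  4   0  12  12  12  12  16  16  16  16  16  17  17  17
  5   0  12  12  12  12  16  16  16  16  16  17  20  20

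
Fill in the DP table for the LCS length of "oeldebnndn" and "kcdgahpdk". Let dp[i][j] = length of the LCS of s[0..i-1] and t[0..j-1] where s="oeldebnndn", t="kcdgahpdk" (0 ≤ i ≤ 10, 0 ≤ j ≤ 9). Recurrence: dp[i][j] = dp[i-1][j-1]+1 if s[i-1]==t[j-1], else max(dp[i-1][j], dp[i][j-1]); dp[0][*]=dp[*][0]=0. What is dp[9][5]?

1

   ''  k  c  d  g  a  h  p  d  k
''  0  0  0  0  0  0  0  0  0  0
 o  0  0  0  0  0  0  0  0  0  0
 e  0  0  0  0  0  0  0  0  0  0
 l  0  0  0  0  0  0  0  0  0  0
 d  0  0  0  1  1  1  1  1  1  1
 e  0  0  0  1  1  1  1  1  1  1
 b  0  0  0  1  1  1  1  1  1  1
 n  0  0  0  1  1  1  1  1  1  1
 n  0  0  0  1  1  1  1  1  1  1
 d  0  0  0  1  1  1  1  1  2  2
 n  0  0  0  1  1  1  1  1  2  2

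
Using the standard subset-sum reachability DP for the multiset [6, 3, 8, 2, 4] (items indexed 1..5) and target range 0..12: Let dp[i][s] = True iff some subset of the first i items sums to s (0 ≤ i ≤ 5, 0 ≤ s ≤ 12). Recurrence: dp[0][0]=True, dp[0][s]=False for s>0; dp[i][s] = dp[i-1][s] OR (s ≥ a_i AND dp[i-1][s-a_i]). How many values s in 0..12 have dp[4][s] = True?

i\s   0   1   2   3   4   5   6   7   8   9  10  11  12
  0   T   F   F   F   F   F   F   F   F   F   F   F   F
  1   T   F   F   F   F   F   T   F   F   F   F   F   F
  2   T   F   F   T   F   F   T   F   F   T   F   F   F
  3   T   F   F   T   F   F   T   F   T   T   F   T   F
  4   T   F   T   T   F   T   T   F   T   T   T   T   F
  5   T   F   T   T   T   T   T   T   T   T   T   T   T

9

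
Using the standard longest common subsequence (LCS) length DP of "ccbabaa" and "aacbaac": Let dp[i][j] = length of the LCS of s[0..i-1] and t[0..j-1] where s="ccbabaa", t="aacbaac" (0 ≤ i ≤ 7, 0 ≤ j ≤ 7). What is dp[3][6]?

   ''  a  a  c  b  a  a  c
''  0  0  0  0  0  0  0  0
 c  0  0  0  1  1  1  1  1
 c  0  0  0  1  1  1  1  2
 b  0  0  0  1  2  2  2  2
 a  0  1  1  1  2  3  3  3
 b  0  1  1  1  2  3  3  3
 a  0  1  2  2  2  3  4  4
 a  0  1  2  2  2  3  4  4

2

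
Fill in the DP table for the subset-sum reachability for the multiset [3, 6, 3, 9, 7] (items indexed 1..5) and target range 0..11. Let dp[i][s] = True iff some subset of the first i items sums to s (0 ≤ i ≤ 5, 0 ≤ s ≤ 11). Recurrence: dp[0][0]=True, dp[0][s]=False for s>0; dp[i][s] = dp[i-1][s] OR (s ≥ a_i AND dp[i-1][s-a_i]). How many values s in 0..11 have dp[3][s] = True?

i\s   0   1   2   3   4   5   6   7   8   9  10  11
  0   T   F   F   F   F   F   F   F   F   F   F   F
  1   T   F   F   T   F   F   F   F   F   F   F   F
  2   T   F   F   T   F   F   T   F   F   T   F   F
  3   T   F   F   T   F   F   T   F   F   T   F   F
  4   T   F   F   T   F   F   T   F   F   T   F   F
  5   T   F   F   T   F   F   T   T   F   T   T   F

4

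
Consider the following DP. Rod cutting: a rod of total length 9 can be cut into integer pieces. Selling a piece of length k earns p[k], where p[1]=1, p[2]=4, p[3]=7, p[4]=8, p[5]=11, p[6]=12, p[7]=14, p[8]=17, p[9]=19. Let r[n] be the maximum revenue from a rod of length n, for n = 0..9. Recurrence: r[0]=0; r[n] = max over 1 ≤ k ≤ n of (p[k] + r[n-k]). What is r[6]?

14

   n    0    1    2    3    4    5    6    7    8    9
r[n]    0    1    4    7    8   11   14   15   18   21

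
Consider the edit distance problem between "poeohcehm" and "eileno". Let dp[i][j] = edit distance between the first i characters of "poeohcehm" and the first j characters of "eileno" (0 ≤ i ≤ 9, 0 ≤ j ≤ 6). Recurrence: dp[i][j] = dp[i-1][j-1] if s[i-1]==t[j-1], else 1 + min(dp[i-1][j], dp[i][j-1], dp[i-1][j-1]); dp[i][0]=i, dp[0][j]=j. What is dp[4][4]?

4

   ''  e  i  l  e  n  o
''  0  1  2  3  4  5  6
 p  1  1  2  3  4  5  6
 o  2  2  2  3  4  5  5
 e  3  2  3  3  3  4  5
 o  4  3  3  4  4  4  4
 h  5  4  4  4  5  5  5
 c  6  5  5  5  5  6  6
 e  7  6  6  6  5  6  7
 h  8  7  7  7  6  6  7
 m  9  8  8  8  7  7  7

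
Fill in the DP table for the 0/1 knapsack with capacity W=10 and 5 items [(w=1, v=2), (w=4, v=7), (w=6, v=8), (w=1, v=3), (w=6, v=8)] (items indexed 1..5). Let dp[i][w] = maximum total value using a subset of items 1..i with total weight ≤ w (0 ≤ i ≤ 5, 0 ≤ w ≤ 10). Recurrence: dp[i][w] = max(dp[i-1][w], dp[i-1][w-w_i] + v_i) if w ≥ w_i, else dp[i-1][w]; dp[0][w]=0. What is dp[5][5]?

i\w   0   1   2   3   4   5   6   7   8   9  10
  0   0   0   0   0   0   0   0   0   0   0   0
  1   0   2   2   2   2   2   2   2   2   2   2
  2   0   2   2   2   7   9   9   9   9   9   9
  3   0   2   2   2   7   9   9  10  10  10  15
  4   0   3   5   5   7  10  12  12  13  13  15
  5   0   3   5   5   7  10  12  12  13  13  15

10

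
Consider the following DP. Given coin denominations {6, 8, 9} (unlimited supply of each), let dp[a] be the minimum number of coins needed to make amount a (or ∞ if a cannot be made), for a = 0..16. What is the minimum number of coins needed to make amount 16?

2

 a  0  1  2  3  4  5  6  7  8  9 10 11 12 13 14 15 16
dp  0  -  -  -  -  -  1  -  1  1  -  -  2  -  2  2  2
(- denotes ∞ / unreachable)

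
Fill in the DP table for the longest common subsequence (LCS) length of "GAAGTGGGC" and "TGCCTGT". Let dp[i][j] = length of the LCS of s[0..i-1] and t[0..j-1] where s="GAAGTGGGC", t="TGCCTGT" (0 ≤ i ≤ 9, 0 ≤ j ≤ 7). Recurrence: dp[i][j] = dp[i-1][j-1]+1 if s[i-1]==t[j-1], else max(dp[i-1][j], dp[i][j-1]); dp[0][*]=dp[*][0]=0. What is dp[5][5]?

2

   ''  T  G  C  C  T  G  T
''  0  0  0  0  0  0  0  0
 G  0  0  1  1  1  1  1  1
 A  0  0  1  1  1  1  1  1
 A  0  0  1  1  1  1  1  1
 G  0  0  1  1  1  1  2  2
 T  0  1  1  1  1  2  2  3
 G  0  1  2  2  2  2  3  3
 G  0  1  2  2  2  2  3  3
 G  0  1  2  2  2  2  3  3
 C  0  1  2  3  3  3  3  3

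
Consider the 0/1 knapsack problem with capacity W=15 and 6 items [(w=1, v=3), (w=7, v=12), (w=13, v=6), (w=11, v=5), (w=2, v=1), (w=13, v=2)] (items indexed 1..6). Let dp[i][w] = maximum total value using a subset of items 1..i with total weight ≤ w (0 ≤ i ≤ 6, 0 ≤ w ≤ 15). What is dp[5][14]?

16

i\w   0   1   2   3   4   5   6   7   8   9  10  11  12  13  14  15
  0   0   0   0   0   0   0   0   0   0   0   0   0   0   0   0   0
  1   0   3   3   3   3   3   3   3   3   3   3   3   3   3   3   3
  2   0   3   3   3   3   3   3  12  15  15  15  15  15  15  15  15
  3   0   3   3   3   3   3   3  12  15  15  15  15  15  15  15  15
  4   0   3   3   3   3   3   3  12  15  15  15  15  15  15  15  15
  5   0   3   3   4   4   4   4  12  15  15  16  16  16  16  16  16
  6   0   3   3   4   4   4   4  12  15  15  16  16  16  16  16  16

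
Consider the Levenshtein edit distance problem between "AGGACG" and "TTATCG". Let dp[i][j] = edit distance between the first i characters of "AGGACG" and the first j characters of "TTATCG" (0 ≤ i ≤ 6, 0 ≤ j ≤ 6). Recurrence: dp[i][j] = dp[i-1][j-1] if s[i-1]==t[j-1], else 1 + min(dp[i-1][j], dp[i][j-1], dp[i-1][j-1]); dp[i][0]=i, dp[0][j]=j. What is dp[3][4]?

   ''  T  T  A  T  C  G
''  0  1  2  3  4  5  6
 A  1  1  2  2  3  4  5
 G  2  2  2  3  3  4  4
 G  3  3  3  3  4  4  4
 A  4  4  4  3  4  5  5
 C  5  5  5  4  4  4  5
 G  6  6  6  5  5  5  4

4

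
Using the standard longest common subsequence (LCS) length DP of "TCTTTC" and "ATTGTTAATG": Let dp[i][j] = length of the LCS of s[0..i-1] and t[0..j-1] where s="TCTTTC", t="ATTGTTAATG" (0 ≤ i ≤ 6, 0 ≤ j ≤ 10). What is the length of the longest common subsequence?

   ''  A  T  T  G  T  T  A  A  T  G
''  0  0  0  0  0  0  0  0  0  0  0
 T  0  0  1  1  1  1  1  1  1  1  1
 C  0  0  1  1  1  1  1  1  1  1  1
 T  0  0  1  2  2  2  2  2  2  2  2
 T  0  0  1  2  2  3  3  3  3  3  3
 T  0  0  1  2  2  3  4  4  4  4  4
 C  0  0  1  2  2  3  4  4  4  4  4

4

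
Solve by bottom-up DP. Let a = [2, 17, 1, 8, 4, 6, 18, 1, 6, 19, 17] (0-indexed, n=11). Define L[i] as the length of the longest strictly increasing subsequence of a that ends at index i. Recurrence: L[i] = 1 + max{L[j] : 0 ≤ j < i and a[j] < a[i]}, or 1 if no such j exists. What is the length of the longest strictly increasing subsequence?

5

   i    0    1    2    3    4    5    6    7    8    9   10
a[i]    2   17    1    8    4    6   18    1    6   19   17
L[i]    1    2    1    2    2    3    4    1    3    5    4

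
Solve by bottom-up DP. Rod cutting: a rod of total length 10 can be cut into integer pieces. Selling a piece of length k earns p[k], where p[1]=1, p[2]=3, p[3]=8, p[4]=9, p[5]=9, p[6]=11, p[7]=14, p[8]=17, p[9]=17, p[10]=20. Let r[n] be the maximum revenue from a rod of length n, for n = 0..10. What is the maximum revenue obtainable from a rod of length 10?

25

   n    0    1    2    3    4    5    6    7    8    9   10
r[n]    0    1    3    8    9   11   16   17   19   24   25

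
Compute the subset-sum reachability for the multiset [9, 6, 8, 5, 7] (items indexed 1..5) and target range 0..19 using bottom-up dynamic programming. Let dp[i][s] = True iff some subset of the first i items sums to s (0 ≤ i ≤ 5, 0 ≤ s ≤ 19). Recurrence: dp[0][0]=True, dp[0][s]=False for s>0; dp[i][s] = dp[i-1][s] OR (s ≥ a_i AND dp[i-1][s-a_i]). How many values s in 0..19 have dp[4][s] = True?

i\s   0   1   2   3   4   5   6   7   8   9  10  11  12  13  14  15  16  17  18  19
  0   T   F   F   F   F   F   F   F   F   F   F   F   F   F   F   F   F   F   F   F
  1   T   F   F   F   F   F   F   F   F   T   F   F   F   F   F   F   F   F   F   F
  2   T   F   F   F   F   F   T   F   F   T   F   F   F   F   F   T   F   F   F   F
  3   T   F   F   F   F   F   T   F   T   T   F   F   F   F   T   T   F   T   F   F
  4   T   F   F   F   F   T   T   F   T   T   F   T   F   T   T   T   F   T   F   T
  5   T   F   F   F   F   T   T   T   T   T   F   T   T   T   T   T   T   T   T   T

11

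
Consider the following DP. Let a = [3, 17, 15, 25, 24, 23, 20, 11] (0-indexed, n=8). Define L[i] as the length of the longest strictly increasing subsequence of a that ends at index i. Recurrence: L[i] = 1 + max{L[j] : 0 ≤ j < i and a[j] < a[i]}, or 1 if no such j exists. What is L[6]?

3

   i    0    1    2    3    4    5    6    7
a[i]    3   17   15   25   24   23   20   11
L[i]    1    2    2    3    3    3    3    2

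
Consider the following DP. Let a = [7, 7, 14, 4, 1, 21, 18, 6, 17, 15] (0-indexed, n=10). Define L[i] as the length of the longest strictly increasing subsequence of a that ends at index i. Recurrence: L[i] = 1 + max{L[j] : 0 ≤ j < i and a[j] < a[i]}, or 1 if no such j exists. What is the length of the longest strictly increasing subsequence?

   i    0    1    2    3    4    5    6    7    8    9
a[i]    7    7   14    4    1   21   18    6   17   15
L[i]    1    1    2    1    1    3    3    2    3    3

3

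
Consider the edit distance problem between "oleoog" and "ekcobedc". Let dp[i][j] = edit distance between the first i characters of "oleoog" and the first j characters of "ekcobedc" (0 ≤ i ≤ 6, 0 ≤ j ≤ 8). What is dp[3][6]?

   ''  e  k  c  o  b  e  d  c
''  0  1  2  3  4  5  6  7  8
 o  1  1  2  3  3  4  5  6  7
 l  2  2  2  3  4  4  5  6  7
 e  3  2  3  3  4  5  4  5  6
 o  4  3  3  4  3  4  5  5  6
 o  5  4  4  4  4  4  5  6  6
 g  6  5  5  5  5  5  5  6  7

4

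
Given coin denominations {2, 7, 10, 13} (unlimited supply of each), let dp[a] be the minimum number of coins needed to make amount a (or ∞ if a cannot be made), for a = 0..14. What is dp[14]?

 a  0  1  2  3  4  5  6  7  8  9 10 11 12 13 14
dp  0  -  1  -  2  -  3  1  4  2  1  3  2  1  2
(- denotes ∞ / unreachable)

2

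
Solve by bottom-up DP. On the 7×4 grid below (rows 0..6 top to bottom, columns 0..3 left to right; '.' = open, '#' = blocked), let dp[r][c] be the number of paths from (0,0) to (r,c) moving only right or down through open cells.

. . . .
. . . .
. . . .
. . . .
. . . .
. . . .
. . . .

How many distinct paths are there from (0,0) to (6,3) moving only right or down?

r\c   0   1   2   3
  0   1   1   1   1
  1   1   2   3   4
  2   1   3   6  10
  3   1   4  10  20
  4   1   5  15  35
  5   1   6  21  56
  6   1   7  28  84

84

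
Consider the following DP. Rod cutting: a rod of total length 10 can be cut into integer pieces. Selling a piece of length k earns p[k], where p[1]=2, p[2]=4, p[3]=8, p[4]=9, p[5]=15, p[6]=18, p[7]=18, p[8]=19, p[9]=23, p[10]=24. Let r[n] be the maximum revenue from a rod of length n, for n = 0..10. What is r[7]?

   n    0    1    2    3    4    5    6    7    8    9   10
r[n]    0    2    4    8   10   15   18   20   23   26   30

20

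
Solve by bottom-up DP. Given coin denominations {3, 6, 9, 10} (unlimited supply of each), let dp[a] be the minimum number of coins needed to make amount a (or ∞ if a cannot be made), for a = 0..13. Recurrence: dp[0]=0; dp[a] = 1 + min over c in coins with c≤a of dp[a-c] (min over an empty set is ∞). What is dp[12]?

2

 a  0  1  2  3  4  5  6  7  8  9 10 11 12 13
dp  0  -  -  1  -  -  1  -  -  1  1  -  2  2
(- denotes ∞ / unreachable)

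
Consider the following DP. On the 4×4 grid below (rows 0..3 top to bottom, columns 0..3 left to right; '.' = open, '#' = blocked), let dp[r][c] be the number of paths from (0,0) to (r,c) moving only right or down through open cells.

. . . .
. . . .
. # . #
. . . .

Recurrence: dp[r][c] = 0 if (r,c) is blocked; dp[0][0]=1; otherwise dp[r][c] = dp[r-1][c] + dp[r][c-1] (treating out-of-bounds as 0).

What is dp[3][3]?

4

r\c   0   1   2   3
  0   1   1   1   1
  1   1   2   3   4
  2   1   0   3   0
  3   1   1   4   4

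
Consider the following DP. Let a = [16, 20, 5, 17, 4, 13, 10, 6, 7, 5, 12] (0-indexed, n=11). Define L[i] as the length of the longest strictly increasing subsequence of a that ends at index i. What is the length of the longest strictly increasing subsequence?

   i    0    1    2    3    4    5    6    7    8    9   10
a[i]   16   20    5   17    4   13   10    6    7    5   12
L[i]    1    2    1    2    1    2    2    2    3    2    4

4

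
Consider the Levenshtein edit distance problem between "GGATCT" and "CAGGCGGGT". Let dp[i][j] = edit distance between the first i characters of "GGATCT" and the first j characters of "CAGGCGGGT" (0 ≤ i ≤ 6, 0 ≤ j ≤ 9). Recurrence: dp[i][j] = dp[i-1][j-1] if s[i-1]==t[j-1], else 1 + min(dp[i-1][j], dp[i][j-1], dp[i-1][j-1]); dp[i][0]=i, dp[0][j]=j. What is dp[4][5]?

4

   ''  C  A  G  G  C  G  G  G  T
''  0  1  2  3  4  5  6  7  8  9
 G  1  1  2  2  3  4  5  6  7  8
 G  2  2  2  2  2  3  4  5  6  7
 A  3  3  2  3  3  3  4  5  6  7
 T  4  4  3  3  4  4  4  5  6  6
 C  5  4  4  4  4  4  5  5  6  7
 T  6  5  5  5  5  5  5  6  6  6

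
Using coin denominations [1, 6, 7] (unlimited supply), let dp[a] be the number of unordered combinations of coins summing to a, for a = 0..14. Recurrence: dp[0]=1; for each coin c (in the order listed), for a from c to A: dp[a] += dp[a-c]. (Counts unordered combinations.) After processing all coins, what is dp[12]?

after  coin     0     1     2     3     4     5     6     7     8     9    10    11    12    13    14
          1     1     1     1     1     1     1     1     1     1     1     1     1     1     1     1
          6     1     1     1     1     1     1     2     2     2     2     2     2     3     3     3
          7     1     1     1     1     1     1     2     3     3     3     3     3     4     5     6

4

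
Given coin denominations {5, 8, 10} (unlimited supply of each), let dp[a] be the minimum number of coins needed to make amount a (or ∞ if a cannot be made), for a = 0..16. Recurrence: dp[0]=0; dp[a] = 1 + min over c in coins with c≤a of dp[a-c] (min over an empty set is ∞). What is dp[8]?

 a  0  1  2  3  4  5  6  7  8  9 10 11 12 13 14 15 16
dp  0  -  -  -  -  1  -  -  1  -  1  -  -  2  -  2  2
(- denotes ∞ / unreachable)

1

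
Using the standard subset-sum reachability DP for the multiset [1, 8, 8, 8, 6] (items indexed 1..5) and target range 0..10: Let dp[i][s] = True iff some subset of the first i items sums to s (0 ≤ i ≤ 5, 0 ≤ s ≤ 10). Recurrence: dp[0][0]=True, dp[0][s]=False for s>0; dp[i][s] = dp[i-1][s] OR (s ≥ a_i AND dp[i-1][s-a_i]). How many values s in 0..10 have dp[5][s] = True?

i\s   0   1   2   3   4   5   6   7   8   9  10
  0   T   F   F   F   F   F   F   F   F   F   F
  1   T   T   F   F   F   F   F   F   F   F   F
  2   T   T   F   F   F   F   F   F   T   T   F
  3   T   T   F   F   F   F   F   F   T   T   F
  4   T   T   F   F   F   F   F   F   T   T   F
  5   T   T   F   F   F   F   T   T   T   T   F

6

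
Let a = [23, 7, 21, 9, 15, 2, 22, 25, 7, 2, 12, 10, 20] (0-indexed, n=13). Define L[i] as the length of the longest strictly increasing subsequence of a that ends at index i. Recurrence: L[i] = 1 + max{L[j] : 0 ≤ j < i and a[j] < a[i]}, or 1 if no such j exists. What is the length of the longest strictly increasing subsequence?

   i    0    1    2    3    4    5    6    7    8    9   10   11   12
a[i]   23    7   21    9   15    2   22   25    7    2   12   10   20
L[i]    1    1    2    2    3    1    4    5    2    1    3    3    4

5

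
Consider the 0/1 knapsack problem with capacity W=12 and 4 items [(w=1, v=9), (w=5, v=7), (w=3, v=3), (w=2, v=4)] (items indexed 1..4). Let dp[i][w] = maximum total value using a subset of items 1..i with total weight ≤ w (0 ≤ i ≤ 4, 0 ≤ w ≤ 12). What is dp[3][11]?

19

i\w   0   1   2   3   4   5   6   7   8   9  10  11  12
  0   0   0   0   0   0   0   0   0   0   0   0   0   0
  1   0   9   9   9   9   9   9   9   9   9   9   9   9
  2   0   9   9   9   9   9  16  16  16  16  16  16  16
  3   0   9   9   9  12  12  16  16  16  19  19  19  19
  4   0   9   9  13  13  13  16  16  20  20  20  23  23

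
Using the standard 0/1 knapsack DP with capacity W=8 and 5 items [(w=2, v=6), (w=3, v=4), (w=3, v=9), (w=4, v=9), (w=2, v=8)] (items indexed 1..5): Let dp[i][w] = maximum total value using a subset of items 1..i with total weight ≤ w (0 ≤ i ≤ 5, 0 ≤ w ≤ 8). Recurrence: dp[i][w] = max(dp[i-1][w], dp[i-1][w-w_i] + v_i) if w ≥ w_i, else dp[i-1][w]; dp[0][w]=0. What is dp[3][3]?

i\w   0   1   2   3   4   5   6   7   8
  0   0   0   0   0   0   0   0   0   0
  1   0   0   6   6   6   6   6   6   6
  2   0   0   6   6   6  10  10  10  10
  3   0   0   6   9   9  15  15  15  19
  4   0   0   6   9   9  15  15  18  19
  5   0   0   8   9  14  17  17  23  23

9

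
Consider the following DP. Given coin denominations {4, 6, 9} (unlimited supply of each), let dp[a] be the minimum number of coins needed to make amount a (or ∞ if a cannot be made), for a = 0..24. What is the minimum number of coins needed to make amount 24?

 a  0  1  2  3  4  5  6  7  8  9 10 11 12 13 14 15 16 17 18 19 20 21 22 23 24
dp  0  -  -  -  1  -  1  -  2  1  2  -  2  2  3  2  3  3  2  3  4  3  3  4  3
(- denotes ∞ / unreachable)

3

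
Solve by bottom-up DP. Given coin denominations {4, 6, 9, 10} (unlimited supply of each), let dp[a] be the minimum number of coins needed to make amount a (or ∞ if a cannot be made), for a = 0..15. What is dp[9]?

1

 a  0  1  2  3  4  5  6  7  8  9 10 11 12 13 14 15
dp  0  -  -  -  1  -  1  -  2  1  1  -  2  2  2  2
(- denotes ∞ / unreachable)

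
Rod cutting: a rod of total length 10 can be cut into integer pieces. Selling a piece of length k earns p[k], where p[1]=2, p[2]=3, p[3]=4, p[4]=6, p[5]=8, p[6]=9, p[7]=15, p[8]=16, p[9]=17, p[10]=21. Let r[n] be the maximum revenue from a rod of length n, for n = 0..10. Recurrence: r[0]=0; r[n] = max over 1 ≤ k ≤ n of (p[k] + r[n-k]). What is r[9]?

19

   n    0    1    2    3    4    5    6    7    8    9   10
r[n]    0    2    4    6    8   10   12   15   17   19   21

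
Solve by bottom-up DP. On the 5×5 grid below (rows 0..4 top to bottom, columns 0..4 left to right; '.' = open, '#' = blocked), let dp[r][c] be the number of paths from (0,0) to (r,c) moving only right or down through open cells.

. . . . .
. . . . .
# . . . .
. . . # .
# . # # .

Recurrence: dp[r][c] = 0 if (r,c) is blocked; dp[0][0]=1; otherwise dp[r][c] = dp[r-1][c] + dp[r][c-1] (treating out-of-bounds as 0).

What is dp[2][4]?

14

r\c   0   1   2   3   4
  0   1   1   1   1   1
  1   1   2   3   4   5
  2   0   2   5   9  14
  3   0   2   7   0  14
  4   0   2   0   0  14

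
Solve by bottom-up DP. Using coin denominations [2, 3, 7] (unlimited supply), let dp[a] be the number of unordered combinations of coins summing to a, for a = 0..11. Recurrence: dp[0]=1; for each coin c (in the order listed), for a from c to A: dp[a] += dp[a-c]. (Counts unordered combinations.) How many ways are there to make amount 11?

3

after  coin     0     1     2     3     4     5     6     7     8     9    10    11
          2     1     0     1     0     1     0     1     0     1     0     1     0
          3     1     0     1     1     1     1     2     1     2     2     2     2
          7     1     0     1     1     1     1     2     2     2     3     3     3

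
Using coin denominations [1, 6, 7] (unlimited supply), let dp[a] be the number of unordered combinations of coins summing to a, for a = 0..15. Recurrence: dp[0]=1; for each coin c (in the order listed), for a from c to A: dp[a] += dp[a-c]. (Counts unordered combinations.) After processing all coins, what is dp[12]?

after  coin     0     1     2     3     4     5     6     7     8     9    10    11    12    13    14    15
          1     1     1     1     1     1     1     1     1     1     1     1     1     1     1     1     1
          6     1     1     1     1     1     1     2     2     2     2     2     2     3     3     3     3
          7     1     1     1     1     1     1     2     3     3     3     3     3     4     5     6     6

4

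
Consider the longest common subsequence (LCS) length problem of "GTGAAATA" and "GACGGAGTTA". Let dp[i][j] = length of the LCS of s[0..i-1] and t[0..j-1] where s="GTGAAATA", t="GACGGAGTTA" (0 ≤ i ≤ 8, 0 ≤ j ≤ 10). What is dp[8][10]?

5

   ''  G  A  C  G  G  A  G  T  T  A
''  0  0  0  0  0  0  0  0  0  0  0
 G  0  1  1  1  1  1  1  1  1  1  1
 T  0  1  1  1  1  1  1  1  2  2  2
 G  0  1  1  1  2  2  2  2  2  2  2
 A  0  1  2  2  2  2  3  3  3  3  3
 A  0  1  2  2  2  2  3  3  3  3  4
 A  0  1  2  2  2  2  3  3  3  3  4
 T  0  1  2  2  2  2  3  3  4  4  4
 A  0  1  2  2  2  2  3  3  4  4  5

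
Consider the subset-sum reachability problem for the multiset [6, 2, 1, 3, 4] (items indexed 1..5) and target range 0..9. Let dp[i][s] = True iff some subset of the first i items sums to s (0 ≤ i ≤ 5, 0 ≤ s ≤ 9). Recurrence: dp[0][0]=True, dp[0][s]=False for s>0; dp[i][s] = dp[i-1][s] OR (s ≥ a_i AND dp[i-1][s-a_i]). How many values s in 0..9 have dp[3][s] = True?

8

i\s   0   1   2   3   4   5   6   7   8   9
  0   T   F   F   F   F   F   F   F   F   F
  1   T   F   F   F   F   F   T   F   F   F
  2   T   F   T   F   F   F   T   F   T   F
  3   T   T   T   T   F   F   T   T   T   T
  4   T   T   T   T   T   T   T   T   T   T
  5   T   T   T   T   T   T   T   T   T   T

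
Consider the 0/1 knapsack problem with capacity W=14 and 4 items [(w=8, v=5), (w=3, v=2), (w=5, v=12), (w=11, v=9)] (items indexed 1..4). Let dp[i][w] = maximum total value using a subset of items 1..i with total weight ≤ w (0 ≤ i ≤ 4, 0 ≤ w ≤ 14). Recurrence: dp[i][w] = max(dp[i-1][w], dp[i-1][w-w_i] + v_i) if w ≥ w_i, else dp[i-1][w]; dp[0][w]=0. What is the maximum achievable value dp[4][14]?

17

i\w   0   1   2   3   4   5   6   7   8   9  10  11  12  13  14
  0   0   0   0   0   0   0   0   0   0   0   0   0   0   0   0
  1   0   0   0   0   0   0   0   0   5   5   5   5   5   5   5
  2   0   0   0   2   2   2   2   2   5   5   5   7   7   7   7
  3   0   0   0   2   2  12  12  12  14  14  14  14  14  17  17
  4   0   0   0   2   2  12  12  12  14  14  14  14  14  17  17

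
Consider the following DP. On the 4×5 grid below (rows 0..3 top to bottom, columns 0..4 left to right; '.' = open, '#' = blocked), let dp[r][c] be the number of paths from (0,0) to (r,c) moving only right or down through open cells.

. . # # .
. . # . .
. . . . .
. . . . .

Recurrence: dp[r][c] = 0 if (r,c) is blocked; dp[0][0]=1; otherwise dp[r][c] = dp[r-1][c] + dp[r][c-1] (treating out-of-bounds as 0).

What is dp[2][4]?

3

r\c   0   1   2   3   4
  0   1   1   0   0   0
  1   1   2   0   0   0
  2   1   3   3   3   3
  3   1   4   7  10  13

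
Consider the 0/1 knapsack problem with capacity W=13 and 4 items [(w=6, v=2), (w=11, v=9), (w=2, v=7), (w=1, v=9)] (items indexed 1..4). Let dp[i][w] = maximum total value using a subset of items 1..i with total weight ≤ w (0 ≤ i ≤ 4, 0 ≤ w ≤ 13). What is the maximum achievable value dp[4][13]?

i\w   0   1   2   3   4   5   6   7   8   9  10  11  12  13
  0   0   0   0   0   0   0   0   0   0   0   0   0   0   0
  1   0   0   0   0   0   0   2   2   2   2   2   2   2   2
  2   0   0   0   0   0   0   2   2   2   2   2   9   9   9
  3   0   0   7   7   7   7   7   7   9   9   9   9   9  16
  4   0   9   9  16  16  16  16  16  16  18  18  18  18  18

18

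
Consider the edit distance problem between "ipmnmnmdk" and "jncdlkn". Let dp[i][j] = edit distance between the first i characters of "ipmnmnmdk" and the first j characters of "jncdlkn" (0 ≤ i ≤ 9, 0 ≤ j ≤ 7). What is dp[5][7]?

7

   ''  j  n  c  d  l  k  n
''  0  1  2  3  4  5  6  7
 i  1  1  2  3  4  5  6  7
 p  2  2  2  3  4  5  6  7
 m  3  3  3  3  4  5  6  7
 n  4  4  3  4  4  5  6  6
 m  5  5  4  4  5  5  6  7
 n  6  6  5  5  5  6  6  6
 m  7  7  6  6  6  6  7  7
 d  8  8  7  7  6  7  7  8
 k  9  9  8  8  7  7  7  8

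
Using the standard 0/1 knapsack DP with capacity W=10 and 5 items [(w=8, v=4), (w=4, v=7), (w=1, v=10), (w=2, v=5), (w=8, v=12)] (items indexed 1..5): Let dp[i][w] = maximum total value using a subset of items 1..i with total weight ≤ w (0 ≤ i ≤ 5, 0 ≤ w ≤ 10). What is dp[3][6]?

i\w   0   1   2   3   4   5   6   7   8   9  10
  0   0   0   0   0   0   0   0   0   0   0   0
  1   0   0   0   0   0   0   0   0   4   4   4
  2   0   0   0   0   7   7   7   7   7   7   7
  3   0  10  10  10  10  17  17  17  17  17  17
  4   0  10  10  15  15  17  17  22  22  22  22
  5   0  10  10  15  15  17  17  22  22  22  22

17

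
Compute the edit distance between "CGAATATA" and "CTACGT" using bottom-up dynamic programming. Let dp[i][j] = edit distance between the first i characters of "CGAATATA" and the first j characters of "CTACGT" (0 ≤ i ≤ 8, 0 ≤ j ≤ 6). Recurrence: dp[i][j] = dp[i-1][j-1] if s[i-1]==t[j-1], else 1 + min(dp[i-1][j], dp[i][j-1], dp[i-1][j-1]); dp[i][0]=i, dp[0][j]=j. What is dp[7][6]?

   ''  C  T  A  C  G  T
''  0  1  2  3  4  5  6
 C  1  0  1  2  3  4  5
 G  2  1  1  2  3  3  4
 A  3  2  2  1  2  3  4
 A  4  3  3  2  2  3  4
 T  5  4  3  3  3  3  3
 A  6  5  4  3  4  4  4
 T  7  6  5  4  4  5  4
 A  8  7  6  5  5  5  5

4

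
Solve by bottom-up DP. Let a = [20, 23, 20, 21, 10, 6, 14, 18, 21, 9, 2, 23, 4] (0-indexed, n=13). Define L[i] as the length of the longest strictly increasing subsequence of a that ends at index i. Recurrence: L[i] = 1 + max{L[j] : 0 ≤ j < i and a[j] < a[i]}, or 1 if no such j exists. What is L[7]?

3

   i    0    1    2    3    4    5    6    7    8    9   10   11   12
a[i]   20   23   20   21   10    6   14   18   21    9    2   23    4
L[i]    1    2    1    2    1    1    2    3    4    2    1    5    2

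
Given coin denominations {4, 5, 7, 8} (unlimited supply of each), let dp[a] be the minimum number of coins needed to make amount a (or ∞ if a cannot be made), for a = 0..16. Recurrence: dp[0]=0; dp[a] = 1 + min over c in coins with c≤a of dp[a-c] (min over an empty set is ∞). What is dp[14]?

2

 a  0  1  2  3  4  5  6  7  8  9 10 11 12 13 14 15 16
dp  0  -  -  -  1  1  -  1  1  2  2  2  2  2  2  2  2
(- denotes ∞ / unreachable)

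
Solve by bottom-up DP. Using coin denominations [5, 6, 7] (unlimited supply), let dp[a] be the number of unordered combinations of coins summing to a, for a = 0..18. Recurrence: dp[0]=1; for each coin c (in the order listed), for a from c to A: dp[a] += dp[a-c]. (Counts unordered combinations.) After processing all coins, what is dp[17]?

after  coin     0     1     2     3     4     5     6     7     8     9    10    11    12    13    14    15    16    17    18
          5     1     0     0     0     0     1     0     0     0     0     1     0     0     0     0     1     0     0     0
          6     1     0     0     0     0     1     1     0     0     0     1     1     1     0     0     1     1     1     1
          7     1     0     0     0     0     1     1     1     0     0     1     1     2     1     1     1     1     2     2

2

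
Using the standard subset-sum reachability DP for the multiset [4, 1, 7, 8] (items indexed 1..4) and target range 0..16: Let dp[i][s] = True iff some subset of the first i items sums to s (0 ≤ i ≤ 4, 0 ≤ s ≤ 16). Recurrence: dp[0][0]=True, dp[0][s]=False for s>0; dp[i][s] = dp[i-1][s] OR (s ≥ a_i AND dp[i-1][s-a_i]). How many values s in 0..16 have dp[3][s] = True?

i\s   0   1   2   3   4   5   6   7   8   9  10  11  12  13  14  15  16
  0   T   F   F   F   F   F   F   F   F   F   F   F   F   F   F   F   F
  1   T   F   F   F   T   F   F   F   F   F   F   F   F   F   F   F   F
  2   T   T   F   F   T   T   F   F   F   F   F   F   F   F   F   F   F
  3   T   T   F   F   T   T   F   T   T   F   F   T   T   F   F   F   F
  4   T   T   F   F   T   T   F   T   T   T   F   T   T   T   F   T   T

8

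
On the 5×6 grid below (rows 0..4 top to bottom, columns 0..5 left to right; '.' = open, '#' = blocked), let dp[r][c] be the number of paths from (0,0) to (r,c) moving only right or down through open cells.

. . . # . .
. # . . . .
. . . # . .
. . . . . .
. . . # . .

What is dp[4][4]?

5

r\c   0   1   2   3   4   5
  0   1   1   1   0   0   0
  1   1   0   1   1   1   1
  2   1   1   2   0   1   2
  3   1   2   4   4   5   7
  4   1   3   7   0   5  12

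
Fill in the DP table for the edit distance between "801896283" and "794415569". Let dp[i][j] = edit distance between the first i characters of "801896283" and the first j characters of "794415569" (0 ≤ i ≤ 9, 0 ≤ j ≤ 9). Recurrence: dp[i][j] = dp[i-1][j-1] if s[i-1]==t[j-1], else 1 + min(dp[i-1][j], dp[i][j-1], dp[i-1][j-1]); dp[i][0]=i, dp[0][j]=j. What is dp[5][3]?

   ''  7  9  4  4  1  5  5  6  9
''  0  1  2  3  4  5  6  7  8  9
 8  1  1  2  3  4  5  6  7  8  9
 0  2  2  2  3  4  5  6  7  8  9
 1  3  3  3  3  4  4  5  6  7  8
 8  4  4  4  4  4  5  5  6  7  8
 9  5  5  4  5  5  5  6  6  7  7
 6  6  6  5  5  6  6  6  7  6  7
 2  7  7  6  6  6  7  7  7  7  7
 8  8  8  7  7  7  7  8  8  8  8
 3  9  9  8  8  8  8  8  9  9  9

5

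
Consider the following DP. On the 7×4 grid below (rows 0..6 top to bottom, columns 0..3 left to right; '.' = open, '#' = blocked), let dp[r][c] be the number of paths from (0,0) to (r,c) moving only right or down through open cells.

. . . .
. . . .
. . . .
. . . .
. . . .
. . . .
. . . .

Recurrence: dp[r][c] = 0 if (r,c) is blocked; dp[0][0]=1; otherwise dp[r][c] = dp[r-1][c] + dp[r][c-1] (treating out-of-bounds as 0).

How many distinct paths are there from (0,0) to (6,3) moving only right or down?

84

r\c   0   1   2   3
  0   1   1   1   1
  1   1   2   3   4
  2   1   3   6  10
  3   1   4  10  20
  4   1   5  15  35
  5   1   6  21  56
  6   1   7  28  84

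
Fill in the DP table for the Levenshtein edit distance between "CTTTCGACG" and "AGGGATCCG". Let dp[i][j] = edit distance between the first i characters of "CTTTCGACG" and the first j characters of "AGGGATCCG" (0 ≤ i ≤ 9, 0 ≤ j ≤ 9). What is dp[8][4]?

   ''  A  G  G  G  A  T  C  C  G
''  0  1  2  3  4  5  6  7  8  9
 C  1  1  2  3  4  5  6  6  7  8
 T  2  2  2  3  4  5  5  6  7  8
 T  3  3  3  3  4  5  5  6  7  8
 T  4  4  4  4  4  5  5  6  7  8
 C  5  5  5  5  5  5  6  5  6  7
 G  6  6  5  5  5  6  6  6  6  6
 A  7  6  6  6  6  5  6  7  7  7
 C  8  7  7  7  7  6  6  6  7  8
 G  9  8  7  7  7  7  7  7  7  7

7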